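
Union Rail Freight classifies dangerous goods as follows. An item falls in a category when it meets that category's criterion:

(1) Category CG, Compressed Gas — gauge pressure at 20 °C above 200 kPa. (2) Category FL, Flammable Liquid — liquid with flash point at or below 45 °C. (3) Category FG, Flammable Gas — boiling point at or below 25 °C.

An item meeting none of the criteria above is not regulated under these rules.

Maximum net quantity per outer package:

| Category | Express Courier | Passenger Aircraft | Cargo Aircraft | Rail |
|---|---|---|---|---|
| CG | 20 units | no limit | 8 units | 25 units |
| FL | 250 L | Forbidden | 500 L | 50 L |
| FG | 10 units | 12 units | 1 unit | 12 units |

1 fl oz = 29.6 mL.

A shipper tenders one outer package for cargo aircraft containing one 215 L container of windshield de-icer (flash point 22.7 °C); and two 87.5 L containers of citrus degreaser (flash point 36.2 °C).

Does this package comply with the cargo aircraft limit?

Yes

The windshield de-icer has flash point 22.7 °C, which is ≤ 45 °C, so it is Category FL (Flammable Liquid).
Flash point 36.2 °C meets the Category FL criterion (Flammable Liquid), so the citrus degreaser is Category FL.
Total Category FL: 215 L + (two 87.5 L containers = 175 L) = 390 L.
That is within the Category FL cargo aircraft limit of 500 L.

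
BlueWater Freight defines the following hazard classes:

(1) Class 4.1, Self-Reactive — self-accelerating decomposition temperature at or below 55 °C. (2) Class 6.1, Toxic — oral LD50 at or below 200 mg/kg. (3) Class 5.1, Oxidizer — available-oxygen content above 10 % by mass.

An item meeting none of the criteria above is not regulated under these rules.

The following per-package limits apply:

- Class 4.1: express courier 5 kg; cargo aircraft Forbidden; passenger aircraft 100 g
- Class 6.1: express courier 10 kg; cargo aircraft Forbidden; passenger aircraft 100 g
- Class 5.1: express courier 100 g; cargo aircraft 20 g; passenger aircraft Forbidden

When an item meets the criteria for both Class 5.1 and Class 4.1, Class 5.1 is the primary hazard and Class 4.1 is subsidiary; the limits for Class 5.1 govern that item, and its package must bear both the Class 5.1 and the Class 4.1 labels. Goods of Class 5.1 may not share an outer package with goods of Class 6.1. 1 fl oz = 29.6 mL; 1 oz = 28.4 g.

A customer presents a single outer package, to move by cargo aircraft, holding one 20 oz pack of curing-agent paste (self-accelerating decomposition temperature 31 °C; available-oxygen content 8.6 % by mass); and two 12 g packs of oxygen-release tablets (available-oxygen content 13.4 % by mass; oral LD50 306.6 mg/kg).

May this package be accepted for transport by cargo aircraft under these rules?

No

With self-accelerating decomposition temperature 31 °C (≤ 55 °C), the curing-agent paste falls in Class 4.1.
The oxygen-release tablets have available-oxygen content 13.4 % by mass, which is > 10 % by mass, so they are Class 5.1 (Oxidizer).
Class 4.1 quantity: one 20 oz pack = 568 g.
Class 4.1 is Forbidden by cargo aircraft.
Class 5.1 quantity: two 12 g packs = 24 g.
24 g exceeds the cargo aircraft limit of 20 g for Class 5.1.
The segregation rule (Class 5.1 with Class 6.1) does not apply to Class 4.1 with Class 5.1.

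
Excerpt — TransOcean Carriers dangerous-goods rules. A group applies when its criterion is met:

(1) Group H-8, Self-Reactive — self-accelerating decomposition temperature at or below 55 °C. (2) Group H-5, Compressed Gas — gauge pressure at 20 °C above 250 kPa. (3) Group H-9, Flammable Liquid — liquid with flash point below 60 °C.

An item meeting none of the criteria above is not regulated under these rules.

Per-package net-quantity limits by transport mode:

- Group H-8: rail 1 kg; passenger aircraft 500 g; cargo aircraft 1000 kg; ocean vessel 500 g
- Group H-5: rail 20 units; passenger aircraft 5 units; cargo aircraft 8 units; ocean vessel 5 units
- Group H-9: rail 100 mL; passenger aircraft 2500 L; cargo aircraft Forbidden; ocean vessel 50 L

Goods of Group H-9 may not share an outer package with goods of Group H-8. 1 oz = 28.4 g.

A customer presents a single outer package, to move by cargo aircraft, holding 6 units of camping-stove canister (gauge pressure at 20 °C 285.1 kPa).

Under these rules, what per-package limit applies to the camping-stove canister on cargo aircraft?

8 units

With gauge pressure at 20 °C 285.1 kPa (> 250 kPa), the camping-stove canister falls in Group H-5.
The cargo aircraft limit for Group H-5 is 8 units.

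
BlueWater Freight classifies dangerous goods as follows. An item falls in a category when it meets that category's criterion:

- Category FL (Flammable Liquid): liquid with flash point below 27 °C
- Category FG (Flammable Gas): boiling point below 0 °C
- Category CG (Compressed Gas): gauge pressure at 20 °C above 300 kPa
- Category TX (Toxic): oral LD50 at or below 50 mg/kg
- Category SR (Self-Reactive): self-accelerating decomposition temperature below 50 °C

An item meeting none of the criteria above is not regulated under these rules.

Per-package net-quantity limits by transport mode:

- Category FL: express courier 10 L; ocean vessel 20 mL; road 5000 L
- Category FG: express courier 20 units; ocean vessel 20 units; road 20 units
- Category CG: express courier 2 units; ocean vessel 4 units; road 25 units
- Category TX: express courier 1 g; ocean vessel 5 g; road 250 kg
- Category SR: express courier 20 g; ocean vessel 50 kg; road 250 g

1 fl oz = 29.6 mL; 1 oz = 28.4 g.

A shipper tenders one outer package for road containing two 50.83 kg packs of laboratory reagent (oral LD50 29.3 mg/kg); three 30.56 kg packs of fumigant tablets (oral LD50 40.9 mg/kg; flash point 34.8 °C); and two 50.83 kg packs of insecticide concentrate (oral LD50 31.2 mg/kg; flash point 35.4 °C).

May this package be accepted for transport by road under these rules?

The laboratory reagent has oral LD50 29.3 mg/kg, which is ≤ 50 mg/kg, so it is Category TX (Toxic).
Fumigant tablets: oral LD50 40.9 mg/kg ≤ 50 mg/kg → Category TX (Toxic).
With oral LD50 31.2 mg/kg (≤ 50 mg/kg), the insecticide concentrate falls in Category TX.
Category TX net quantity: (two 50.83 kg packs = 101.66 kg) + (three 30.56 kg packs = 91.68 kg) + (two 50.83 kg packs = 101.66 kg) = 295 kg.
295 kg exceeds the road limit of 250 kg for Category TX.

No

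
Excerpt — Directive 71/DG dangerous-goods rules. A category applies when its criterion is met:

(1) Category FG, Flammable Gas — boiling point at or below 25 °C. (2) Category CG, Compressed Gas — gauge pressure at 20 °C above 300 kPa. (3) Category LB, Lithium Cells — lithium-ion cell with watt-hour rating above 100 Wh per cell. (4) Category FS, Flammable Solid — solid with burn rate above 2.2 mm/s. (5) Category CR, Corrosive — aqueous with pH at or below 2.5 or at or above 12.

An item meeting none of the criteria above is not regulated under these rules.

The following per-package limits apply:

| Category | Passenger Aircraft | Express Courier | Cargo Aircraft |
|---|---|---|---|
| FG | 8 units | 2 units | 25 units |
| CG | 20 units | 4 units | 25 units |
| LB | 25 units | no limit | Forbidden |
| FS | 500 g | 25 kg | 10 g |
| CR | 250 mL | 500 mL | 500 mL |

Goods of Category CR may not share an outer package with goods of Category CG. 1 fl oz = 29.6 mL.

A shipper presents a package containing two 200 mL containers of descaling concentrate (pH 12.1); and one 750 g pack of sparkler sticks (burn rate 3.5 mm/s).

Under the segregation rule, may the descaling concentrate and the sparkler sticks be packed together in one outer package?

pH 12.1 meets the Category CR criterion (Corrosive), so the descaling concentrate is Category CR.
Sparkler sticks: burn rate 3.5 mm/s > 2.2 mm/s → Category FS (Flammable Solid).
No segregation rule bars Category CR with Category FS.

Yes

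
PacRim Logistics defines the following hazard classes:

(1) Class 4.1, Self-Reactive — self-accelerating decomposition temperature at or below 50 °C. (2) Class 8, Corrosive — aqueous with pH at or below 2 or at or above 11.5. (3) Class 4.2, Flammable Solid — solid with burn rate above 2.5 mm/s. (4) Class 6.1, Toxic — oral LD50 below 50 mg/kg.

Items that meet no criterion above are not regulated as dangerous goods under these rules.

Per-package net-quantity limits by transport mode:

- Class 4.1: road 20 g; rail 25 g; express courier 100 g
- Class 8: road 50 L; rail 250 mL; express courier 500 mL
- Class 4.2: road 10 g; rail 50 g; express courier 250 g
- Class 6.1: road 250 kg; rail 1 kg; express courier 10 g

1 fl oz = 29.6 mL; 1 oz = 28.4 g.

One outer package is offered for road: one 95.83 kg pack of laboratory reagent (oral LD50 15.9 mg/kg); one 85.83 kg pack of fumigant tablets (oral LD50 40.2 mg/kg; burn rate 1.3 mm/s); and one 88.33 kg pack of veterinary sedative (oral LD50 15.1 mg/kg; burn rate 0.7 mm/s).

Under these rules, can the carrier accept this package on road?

Laboratory reagent: oral LD50 15.9 mg/kg < 50 mg/kg → Class 6.1 (Toxic).
The fumigant tablets have oral LD50 40.2 mg/kg, which is < 50 mg/kg, so they are Class 6.1 (Toxic).
Veterinary sedative: oral LD50 15.1 mg/kg < 50 mg/kg → Class 6.1 (Toxic).
Class 6.1 net quantity: 95.83 kg + 85.83 kg + 88.33 kg = 269.99 kg.
269.99 kg exceeds the road limit of 250 kg for Class 6.1.

No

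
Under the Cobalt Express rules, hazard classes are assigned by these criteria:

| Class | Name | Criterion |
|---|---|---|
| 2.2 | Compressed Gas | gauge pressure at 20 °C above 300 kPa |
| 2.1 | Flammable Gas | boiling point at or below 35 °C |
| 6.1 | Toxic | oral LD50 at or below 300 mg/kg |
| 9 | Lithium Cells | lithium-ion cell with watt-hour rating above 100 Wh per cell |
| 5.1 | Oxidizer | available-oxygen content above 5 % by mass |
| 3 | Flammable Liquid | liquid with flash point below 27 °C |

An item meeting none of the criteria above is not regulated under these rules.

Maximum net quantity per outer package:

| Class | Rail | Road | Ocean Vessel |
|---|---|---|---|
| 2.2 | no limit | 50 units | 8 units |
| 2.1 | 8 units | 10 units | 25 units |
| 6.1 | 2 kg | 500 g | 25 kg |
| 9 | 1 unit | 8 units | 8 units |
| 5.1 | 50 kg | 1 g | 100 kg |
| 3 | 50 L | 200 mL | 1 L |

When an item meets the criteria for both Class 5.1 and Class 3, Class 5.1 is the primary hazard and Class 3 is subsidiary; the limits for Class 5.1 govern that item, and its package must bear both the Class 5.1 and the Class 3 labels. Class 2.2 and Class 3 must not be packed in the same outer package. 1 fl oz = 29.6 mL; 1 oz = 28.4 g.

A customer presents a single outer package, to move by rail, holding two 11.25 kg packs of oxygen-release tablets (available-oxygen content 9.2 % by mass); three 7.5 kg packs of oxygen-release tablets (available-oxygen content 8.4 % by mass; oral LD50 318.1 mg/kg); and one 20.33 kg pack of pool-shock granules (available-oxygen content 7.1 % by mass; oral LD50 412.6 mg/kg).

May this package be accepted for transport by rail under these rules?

No

With available-oxygen content 9.2 % by mass (> 5 % by mass), the oxygen-release tablets fall in Class 5.1.
Oxygen-release tablets: available-oxygen content 8.4 % by mass > 5 % by mass → Class 5.1 (Oxidizer).
The pool-shock granules have available-oxygen content 7.1 % by mass, which is > 5 % by mass, so they are Class 5.1 (Oxidizer).
Total Class 5.1: (two 11.25 kg packs = 22.5 kg) + (three 7.5 kg packs = 22.5 kg) + 20.33 kg = 65.33 kg.
65.33 kg exceeds the rail limit of 50 kg for Class 5.1.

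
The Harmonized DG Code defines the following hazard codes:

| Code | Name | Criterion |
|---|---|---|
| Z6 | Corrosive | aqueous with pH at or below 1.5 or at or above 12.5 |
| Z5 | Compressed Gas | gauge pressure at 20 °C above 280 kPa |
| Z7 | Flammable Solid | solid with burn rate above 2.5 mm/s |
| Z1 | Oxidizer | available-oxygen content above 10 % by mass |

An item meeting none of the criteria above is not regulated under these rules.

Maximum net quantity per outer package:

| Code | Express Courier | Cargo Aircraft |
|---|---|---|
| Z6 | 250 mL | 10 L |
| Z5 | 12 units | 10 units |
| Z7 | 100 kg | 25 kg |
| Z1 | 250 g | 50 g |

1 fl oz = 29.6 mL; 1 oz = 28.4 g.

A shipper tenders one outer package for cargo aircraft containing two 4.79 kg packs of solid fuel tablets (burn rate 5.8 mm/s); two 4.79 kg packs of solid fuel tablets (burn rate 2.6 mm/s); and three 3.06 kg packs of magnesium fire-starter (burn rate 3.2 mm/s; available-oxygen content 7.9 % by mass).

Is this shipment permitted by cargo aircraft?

Solid fuel tablets: burn rate 5.8 mm/s > 2.5 mm/s → Code Z7 (Flammable Solid).
Solid fuel tablets: burn rate 2.6 mm/s > 2.5 mm/s → Code Z7 (Flammable Solid).
The magnesium fire-starter has burn rate 3.2 mm/s, which is > 2.5 mm/s, so it is Code Z7 (Flammable Solid).
Total Code Z7: (two 4.79 kg packs = 9.58 kg) + (two 4.79 kg packs = 9.58 kg) + (three 3.06 kg packs = 9.18 kg) = 28.34 kg.
That exceeds the Code Z7 cargo aircraft limit of 25 kg.

No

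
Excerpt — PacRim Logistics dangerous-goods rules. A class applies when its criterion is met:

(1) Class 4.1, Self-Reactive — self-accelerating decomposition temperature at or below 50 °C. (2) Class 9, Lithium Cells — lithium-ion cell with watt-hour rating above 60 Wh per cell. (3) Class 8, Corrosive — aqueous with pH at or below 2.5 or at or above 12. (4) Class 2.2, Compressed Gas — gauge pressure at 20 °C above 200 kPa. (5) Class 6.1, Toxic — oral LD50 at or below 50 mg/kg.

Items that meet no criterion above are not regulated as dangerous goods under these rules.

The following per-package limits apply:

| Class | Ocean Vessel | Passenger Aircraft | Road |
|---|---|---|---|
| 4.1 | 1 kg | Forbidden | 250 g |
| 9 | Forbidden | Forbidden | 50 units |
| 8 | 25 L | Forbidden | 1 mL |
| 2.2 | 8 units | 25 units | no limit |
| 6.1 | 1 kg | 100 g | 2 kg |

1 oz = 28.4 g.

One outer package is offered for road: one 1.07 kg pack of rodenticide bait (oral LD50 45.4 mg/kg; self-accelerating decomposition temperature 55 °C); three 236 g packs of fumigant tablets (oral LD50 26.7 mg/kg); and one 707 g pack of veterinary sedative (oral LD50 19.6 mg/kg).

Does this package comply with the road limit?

No

Rodenticide bait: oral LD50 45.4 mg/kg ≤ 50 mg/kg → Class 6.1 (Toxic).
Oral LD50 26.7 mg/kg meets the Class 6.1 criterion (Toxic), so the fumigant tablets are Class 6.1.
With oral LD50 19.6 mg/kg (≤ 50 mg/kg), the veterinary sedative falls in Class 6.1.
Total Class 6.1: 1.07 kg + (three 236 g packs = 708 g) + 707 g = 2.485 kg.
That exceeds the Class 6.1 road limit of 2 kg.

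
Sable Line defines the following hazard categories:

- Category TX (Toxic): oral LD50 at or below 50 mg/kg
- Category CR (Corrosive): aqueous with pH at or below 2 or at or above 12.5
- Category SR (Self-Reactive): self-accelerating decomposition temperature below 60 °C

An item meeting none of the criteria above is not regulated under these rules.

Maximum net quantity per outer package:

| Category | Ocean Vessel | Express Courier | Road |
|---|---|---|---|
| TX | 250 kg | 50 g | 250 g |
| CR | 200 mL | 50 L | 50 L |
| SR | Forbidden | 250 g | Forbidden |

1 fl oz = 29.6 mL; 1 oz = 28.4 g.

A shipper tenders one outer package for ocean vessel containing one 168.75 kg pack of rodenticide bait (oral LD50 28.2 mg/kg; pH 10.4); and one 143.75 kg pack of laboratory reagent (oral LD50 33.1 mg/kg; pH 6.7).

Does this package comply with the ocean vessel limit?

Rodenticide bait: oral LD50 28.2 mg/kg ≤ 50 mg/kg → Category TX (Toxic).
Oral LD50 33.1 mg/kg meets the Category TX criterion (Toxic), so the laboratory reagent is Category TX.
Category TX net quantity: 168.75 kg + 143.75 kg = 312.5 kg.
312.5 kg > 250 kg (ocean vessel limit, Category TX) — over the limit.

No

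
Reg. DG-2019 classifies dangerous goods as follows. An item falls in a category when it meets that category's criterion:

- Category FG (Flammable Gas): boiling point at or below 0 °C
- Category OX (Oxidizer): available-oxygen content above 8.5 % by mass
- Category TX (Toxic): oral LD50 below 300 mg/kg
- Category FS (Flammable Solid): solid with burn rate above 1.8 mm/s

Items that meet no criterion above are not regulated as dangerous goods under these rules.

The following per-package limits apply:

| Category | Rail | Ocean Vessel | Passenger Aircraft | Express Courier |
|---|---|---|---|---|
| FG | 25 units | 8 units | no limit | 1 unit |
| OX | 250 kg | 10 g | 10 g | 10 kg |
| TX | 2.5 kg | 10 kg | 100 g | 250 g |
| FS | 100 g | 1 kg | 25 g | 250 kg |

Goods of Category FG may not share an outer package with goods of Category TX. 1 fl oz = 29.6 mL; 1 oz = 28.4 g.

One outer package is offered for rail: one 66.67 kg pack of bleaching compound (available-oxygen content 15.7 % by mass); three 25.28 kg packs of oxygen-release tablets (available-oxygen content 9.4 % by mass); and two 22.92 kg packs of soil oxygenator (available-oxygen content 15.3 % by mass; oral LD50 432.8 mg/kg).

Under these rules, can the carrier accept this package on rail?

Available-oxygen content 15.7 % by mass meets the Category OX criterion (Oxidizer), so the bleaching compound is Category OX.
With available-oxygen content 9.4 % by mass (> 8.5 % by mass), the oxygen-release tablets fall in Category OX.
The soil oxygenator has available-oxygen content 15.3 % by mass, which is > 8.5 % by mass, so it is Category OX (Oxidizer).
Category OX net quantity: 66.67 kg + (three 25.28 kg packs = 75.84 kg) + (two 22.92 kg packs = 45.84 kg) = 188.35 kg.
188.35 kg ≤ 250 kg (rail limit, Category OX) — within limit.

Yes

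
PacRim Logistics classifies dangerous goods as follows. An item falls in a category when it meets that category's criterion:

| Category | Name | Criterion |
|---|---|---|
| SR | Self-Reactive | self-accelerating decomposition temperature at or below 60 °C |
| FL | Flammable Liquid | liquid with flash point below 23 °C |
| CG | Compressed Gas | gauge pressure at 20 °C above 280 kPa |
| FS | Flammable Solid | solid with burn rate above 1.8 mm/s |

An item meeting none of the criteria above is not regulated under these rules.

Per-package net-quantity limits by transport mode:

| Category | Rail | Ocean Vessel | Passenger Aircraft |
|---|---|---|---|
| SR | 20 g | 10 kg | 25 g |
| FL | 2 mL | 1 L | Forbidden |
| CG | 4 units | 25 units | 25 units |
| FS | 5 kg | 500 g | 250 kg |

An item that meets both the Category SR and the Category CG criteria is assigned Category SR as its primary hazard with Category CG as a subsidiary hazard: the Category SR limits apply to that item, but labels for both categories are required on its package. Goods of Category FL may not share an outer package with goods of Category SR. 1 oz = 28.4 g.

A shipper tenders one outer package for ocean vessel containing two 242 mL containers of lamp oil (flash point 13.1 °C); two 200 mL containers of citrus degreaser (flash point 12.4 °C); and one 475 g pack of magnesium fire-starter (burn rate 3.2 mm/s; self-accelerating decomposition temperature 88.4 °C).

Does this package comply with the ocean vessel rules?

The lamp oil has flash point 13.1 °C, which is < 23 °C, so it is Category FL (Flammable Liquid).
Citrus degreaser: flash point 12.4 °C < 23 °C → Category FL (Flammable Liquid).
Burn rate 3.2 mm/s meets the Category FS criterion (Flammable Solid), so the magnesium fire-starter is Category FS.
Total Category FL: (two 242 mL containers = 484 mL) + (two 200 mL containers = 400 mL) = 884 mL.
884 mL ≤ 1 L (ocean vessel limit, Category FL) — within limit.
Category FS quantity: 475 g.
475 g ≤ 500 g (ocean vessel limit, Category FS) — within limit.
The segregation rule (Category FL with Category SR) does not apply to Category FL with Category FS.
Every hazard category is within its ocean vessel limit and no segregation rule is violated.

Yes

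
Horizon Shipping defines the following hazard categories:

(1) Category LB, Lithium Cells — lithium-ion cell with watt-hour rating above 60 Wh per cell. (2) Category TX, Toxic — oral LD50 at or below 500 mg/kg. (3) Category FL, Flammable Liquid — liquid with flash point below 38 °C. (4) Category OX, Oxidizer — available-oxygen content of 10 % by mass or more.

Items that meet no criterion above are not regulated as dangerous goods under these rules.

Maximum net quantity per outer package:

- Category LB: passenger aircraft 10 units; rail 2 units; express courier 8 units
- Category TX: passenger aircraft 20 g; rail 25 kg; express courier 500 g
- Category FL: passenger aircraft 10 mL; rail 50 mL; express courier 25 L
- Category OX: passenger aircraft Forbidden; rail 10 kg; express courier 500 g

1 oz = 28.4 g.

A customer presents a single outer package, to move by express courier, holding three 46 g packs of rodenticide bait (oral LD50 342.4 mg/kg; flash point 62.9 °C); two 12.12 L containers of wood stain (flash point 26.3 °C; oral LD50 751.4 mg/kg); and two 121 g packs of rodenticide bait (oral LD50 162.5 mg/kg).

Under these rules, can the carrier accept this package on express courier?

Yes

Rodenticide bait: oral LD50 342.4 mg/kg ≤ 500 mg/kg → Category TX (Toxic).
Wood stain: flash point 26.3 °C < 38 °C → Category FL (Flammable Liquid).
With oral LD50 162.5 mg/kg (≤ 500 mg/kg), the rodenticide bait falls in Category TX.
Total Category TX: (three 46 g packs = 138 g) + (two 121 g packs = 242 g) = 380 g.
380 g is within the express courier limit of 500 g for Category TX.
Category FL quantity: two 12.12 L containers = 24.24 L.
That is within the Category FL express courier limit of 25 L.
Every hazard category is within its express courier limit and no segregation rule is violated.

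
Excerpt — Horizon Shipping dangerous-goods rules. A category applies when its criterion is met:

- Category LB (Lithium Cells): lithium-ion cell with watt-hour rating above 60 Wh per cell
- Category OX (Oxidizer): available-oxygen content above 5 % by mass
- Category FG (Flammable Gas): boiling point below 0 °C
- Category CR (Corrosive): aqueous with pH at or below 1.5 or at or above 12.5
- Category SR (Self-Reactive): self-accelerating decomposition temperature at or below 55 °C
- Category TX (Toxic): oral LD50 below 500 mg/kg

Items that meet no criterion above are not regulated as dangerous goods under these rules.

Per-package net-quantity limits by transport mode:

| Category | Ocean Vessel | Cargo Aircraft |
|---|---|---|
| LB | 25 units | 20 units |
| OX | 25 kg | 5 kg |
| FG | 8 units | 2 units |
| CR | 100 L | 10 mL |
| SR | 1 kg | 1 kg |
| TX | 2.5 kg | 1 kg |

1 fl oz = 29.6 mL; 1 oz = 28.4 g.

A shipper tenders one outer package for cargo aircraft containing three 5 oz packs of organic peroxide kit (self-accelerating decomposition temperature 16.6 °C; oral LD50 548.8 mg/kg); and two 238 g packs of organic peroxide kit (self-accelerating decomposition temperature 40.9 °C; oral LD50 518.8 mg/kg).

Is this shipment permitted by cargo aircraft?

Organic peroxide kit: self-accelerating decomposition temperature 16.6 °C ≤ 55 °C → Category SR (Self-Reactive).
Self-accelerating decomposition temperature 40.9 °C meets the Category SR criterion (Self-Reactive), so the organic peroxide kit is Category SR.
Category SR net quantity: (three 5 oz packs = 426 g) + (two 238 g packs = 476 g) = 902 g.
That is within the Category SR cargo aircraft limit of 1 kg.

Yes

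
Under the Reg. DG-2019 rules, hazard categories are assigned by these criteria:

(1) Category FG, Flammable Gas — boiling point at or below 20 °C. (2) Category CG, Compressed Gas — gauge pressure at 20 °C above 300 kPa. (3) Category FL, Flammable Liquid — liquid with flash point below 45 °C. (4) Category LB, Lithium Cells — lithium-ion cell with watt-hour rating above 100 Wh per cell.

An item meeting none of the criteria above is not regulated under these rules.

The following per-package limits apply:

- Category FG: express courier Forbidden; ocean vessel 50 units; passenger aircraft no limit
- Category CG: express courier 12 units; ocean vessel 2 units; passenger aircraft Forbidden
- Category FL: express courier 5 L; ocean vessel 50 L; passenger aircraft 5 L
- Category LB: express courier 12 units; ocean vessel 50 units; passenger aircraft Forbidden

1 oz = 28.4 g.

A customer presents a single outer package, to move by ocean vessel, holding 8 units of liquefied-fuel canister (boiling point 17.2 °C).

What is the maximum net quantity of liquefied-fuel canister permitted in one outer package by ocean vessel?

50 units

Boiling point 17.2 °C meets the Category FG criterion (Flammable Gas), so the liquefied-fuel canister is Category FG.
The ocean vessel limit for Category FG is 50 units.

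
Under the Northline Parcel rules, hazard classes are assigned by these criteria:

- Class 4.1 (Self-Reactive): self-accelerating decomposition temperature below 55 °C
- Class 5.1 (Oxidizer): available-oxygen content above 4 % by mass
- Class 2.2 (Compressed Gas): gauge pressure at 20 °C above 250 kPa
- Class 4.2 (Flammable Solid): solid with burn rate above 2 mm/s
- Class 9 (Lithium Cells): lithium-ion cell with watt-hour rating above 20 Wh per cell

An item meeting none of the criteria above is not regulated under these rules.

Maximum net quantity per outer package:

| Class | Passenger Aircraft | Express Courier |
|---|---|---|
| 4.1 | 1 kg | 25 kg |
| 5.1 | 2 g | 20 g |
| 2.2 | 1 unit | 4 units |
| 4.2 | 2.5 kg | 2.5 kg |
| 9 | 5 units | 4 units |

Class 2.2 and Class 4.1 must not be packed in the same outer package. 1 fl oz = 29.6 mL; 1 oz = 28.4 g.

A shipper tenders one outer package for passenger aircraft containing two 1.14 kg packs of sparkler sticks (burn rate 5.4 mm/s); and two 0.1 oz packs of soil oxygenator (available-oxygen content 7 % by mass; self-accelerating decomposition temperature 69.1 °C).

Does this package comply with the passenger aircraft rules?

Sparkler sticks: burn rate 5.4 mm/s > 2 mm/s → Class 4.2 (Flammable Solid).
Soil oxygenator: available-oxygen content 7 % by mass > 4 % by mass → Class 5.1 (Oxidizer).
Class 5.1 quantity: two 0.1 oz packs = 5.68 g.
That exceeds the Class 5.1 passenger aircraft limit of 2 g.
Class 4.2 quantity: two 1.14 kg packs = 2.28 kg.
That is within the Class 4.2 passenger aircraft limit of 2.5 kg.
The segregation rule (Class 2.2 with Class 4.1) does not apply to Class 5.1 with Class 4.2.

No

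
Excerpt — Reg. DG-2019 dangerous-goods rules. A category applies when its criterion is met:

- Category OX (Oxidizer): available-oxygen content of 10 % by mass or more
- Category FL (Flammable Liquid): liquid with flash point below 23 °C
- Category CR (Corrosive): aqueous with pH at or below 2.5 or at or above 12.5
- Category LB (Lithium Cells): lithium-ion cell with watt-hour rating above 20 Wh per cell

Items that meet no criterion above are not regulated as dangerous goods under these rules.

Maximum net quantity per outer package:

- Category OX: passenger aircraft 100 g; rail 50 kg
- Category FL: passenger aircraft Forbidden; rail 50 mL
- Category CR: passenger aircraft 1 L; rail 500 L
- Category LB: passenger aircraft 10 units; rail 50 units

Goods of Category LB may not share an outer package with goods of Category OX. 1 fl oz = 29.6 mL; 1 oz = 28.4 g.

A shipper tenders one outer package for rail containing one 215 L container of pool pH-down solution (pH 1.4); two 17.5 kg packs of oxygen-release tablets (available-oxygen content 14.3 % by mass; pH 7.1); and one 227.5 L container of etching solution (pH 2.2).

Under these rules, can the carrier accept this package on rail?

Pool pH-down solution: pH 1.4 ≤ 2.5 → Category CR (Corrosive).
With available-oxygen content 14.3 % by mass (≥ 10 % by mass), the oxygen-release tablets fall in Category OX.
The etching solution has pH 2.2, which is ≤ 2.5, so it is Category CR (Corrosive).
Category CR net quantity: 215 L + 227.5 L = 442.5 L.
442.5 L ≤ 500 L (rail limit, Category CR) — within limit.
Category OX quantity: two 17.5 kg packs = 35 kg.
35 kg ≤ 50 kg (rail limit, Category OX) — within limit.
The segregation rule (Category LB with Category OX) does not apply to Category CR with Category OX.
Every hazard category is within its rail limit and no segregation rule is violated.

Yes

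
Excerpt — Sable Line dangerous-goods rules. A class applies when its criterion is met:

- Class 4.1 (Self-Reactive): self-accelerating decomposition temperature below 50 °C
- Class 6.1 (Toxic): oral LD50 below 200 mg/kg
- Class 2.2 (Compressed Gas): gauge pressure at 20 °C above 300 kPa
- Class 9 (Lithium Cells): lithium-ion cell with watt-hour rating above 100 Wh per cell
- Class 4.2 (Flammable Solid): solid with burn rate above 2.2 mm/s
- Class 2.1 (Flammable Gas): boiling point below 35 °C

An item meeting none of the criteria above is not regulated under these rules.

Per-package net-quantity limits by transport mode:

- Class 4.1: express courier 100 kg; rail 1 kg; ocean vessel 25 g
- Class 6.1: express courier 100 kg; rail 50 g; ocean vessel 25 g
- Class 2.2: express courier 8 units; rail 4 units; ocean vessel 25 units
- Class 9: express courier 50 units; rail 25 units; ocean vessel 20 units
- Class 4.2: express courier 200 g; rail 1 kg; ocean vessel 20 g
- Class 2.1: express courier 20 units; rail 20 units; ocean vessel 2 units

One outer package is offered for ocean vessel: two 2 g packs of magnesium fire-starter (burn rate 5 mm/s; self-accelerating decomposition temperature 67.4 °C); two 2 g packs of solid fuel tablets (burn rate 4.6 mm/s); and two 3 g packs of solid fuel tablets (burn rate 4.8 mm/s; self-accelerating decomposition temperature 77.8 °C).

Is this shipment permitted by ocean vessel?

Magnesium fire-starter: burn rate 5 mm/s > 2.2 mm/s → Class 4.2 (Flammable Solid).
With burn rate 4.6 mm/s (> 2.2 mm/s), the solid fuel tablets fall in Class 4.2.
Solid fuel tablets: burn rate 4.8 mm/s > 2.2 mm/s → Class 4.2 (Flammable Solid).
Class 4.2 net quantity: (two 2 g packs = 4 g) + (two 2 g packs = 4 g) + (two 3 g packs = 6 g) = 14 g.
14 g is within the ocean vessel limit of 20 g for Class 4.2.

Yes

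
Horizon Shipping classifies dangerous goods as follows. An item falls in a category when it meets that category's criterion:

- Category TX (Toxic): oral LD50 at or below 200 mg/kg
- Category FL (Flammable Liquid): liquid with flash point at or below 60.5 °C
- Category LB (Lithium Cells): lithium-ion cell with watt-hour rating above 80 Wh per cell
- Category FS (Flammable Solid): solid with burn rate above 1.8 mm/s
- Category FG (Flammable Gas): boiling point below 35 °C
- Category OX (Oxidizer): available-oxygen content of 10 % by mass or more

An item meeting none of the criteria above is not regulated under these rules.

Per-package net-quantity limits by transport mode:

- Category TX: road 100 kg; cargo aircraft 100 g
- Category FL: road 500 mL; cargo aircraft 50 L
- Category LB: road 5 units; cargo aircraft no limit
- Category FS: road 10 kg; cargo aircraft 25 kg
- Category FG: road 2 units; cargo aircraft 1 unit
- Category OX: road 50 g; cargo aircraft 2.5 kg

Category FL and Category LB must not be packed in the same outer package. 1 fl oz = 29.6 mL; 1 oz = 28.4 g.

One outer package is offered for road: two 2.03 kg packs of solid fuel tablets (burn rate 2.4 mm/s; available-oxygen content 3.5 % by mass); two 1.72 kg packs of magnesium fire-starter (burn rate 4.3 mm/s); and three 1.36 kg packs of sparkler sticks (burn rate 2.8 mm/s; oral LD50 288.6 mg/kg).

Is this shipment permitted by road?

No

Solid fuel tablets: burn rate 2.4 mm/s > 1.8 mm/s → Category FS (Flammable Solid).
Burn rate 4.3 mm/s meets the Category FS criterion (Flammable Solid), so the magnesium fire-starter is Category FS.
Burn rate 2.8 mm/s meets the Category FS criterion (Flammable Solid), so the sparkler sticks are Category FS.
Category FS net quantity: (two 2.03 kg packs = 4.06 kg) + (two 1.72 kg packs = 3.44 kg) + (three 1.36 kg packs = 4.08 kg) = 11.58 kg.
That exceeds the Category FS road limit of 10 kg.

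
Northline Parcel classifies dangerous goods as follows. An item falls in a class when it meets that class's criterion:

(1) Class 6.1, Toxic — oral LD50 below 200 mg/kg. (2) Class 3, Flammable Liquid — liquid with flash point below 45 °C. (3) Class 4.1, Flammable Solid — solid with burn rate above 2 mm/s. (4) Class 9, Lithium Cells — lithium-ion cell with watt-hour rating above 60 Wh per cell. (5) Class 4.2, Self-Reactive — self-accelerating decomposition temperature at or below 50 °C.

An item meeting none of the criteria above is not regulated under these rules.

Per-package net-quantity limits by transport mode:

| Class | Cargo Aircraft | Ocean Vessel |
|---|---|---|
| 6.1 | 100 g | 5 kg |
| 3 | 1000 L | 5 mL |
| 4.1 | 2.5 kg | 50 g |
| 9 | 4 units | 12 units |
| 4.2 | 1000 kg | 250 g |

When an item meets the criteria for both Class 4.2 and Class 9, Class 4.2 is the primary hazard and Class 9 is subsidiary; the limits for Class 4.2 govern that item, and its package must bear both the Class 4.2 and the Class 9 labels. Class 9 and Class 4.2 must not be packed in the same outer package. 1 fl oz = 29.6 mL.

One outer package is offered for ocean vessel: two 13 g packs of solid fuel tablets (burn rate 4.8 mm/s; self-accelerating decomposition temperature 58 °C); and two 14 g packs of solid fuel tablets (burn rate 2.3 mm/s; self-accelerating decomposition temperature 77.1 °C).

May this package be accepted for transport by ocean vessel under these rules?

With burn rate 4.8 mm/s (> 2 mm/s), the solid fuel tablets fall in Class 4.1.
The solid fuel tablets have burn rate 2.3 mm/s, which is > 2 mm/s, so they are Class 4.1 (Flammable Solid).
Total Class 4.1: (two 13 g packs = 26 g) + (two 14 g packs = 28 g) = 54 g.
54 g exceeds the ocean vessel limit of 50 g for Class 4.1.

No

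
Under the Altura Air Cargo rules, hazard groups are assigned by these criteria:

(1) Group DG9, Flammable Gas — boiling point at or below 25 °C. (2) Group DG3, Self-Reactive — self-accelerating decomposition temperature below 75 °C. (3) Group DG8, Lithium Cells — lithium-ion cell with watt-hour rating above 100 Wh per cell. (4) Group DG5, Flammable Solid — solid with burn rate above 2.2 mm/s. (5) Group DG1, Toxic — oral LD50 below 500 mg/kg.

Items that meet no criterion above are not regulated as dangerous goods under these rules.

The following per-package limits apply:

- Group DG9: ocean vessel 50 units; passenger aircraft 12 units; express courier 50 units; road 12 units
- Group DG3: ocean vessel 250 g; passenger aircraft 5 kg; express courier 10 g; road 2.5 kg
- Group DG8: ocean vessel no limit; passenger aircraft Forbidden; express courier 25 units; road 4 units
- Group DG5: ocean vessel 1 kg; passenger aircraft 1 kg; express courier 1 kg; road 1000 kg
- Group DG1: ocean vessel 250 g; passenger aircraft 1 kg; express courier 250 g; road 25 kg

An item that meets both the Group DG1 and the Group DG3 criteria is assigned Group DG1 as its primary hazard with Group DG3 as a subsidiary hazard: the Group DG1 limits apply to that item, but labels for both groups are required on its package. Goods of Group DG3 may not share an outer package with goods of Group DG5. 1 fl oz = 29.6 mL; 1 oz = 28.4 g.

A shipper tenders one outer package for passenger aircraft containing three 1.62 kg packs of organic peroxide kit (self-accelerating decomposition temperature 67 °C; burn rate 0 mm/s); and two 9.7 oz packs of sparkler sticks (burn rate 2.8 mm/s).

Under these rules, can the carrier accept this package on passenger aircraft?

With self-accelerating decomposition temperature 67 °C (< 75 °C), the organic peroxide kit falls in Group DG3.
Sparkler sticks: burn rate 2.8 mm/s > 2.2 mm/s → Group DG5 (Flammable Solid).
Group DG3 quantity: three 1.62 kg packs = 4.86 kg.
4.86 kg is within the passenger aircraft limit of 5 kg for Group DG3.
Group DG5 quantity: two 9.7 oz packs = 550.96 g.
550.96 g ≤ 1 kg (passenger aircraft limit, Group DG5) — within limit.
Group DG3 and Group DG5 may not share an outer package.

No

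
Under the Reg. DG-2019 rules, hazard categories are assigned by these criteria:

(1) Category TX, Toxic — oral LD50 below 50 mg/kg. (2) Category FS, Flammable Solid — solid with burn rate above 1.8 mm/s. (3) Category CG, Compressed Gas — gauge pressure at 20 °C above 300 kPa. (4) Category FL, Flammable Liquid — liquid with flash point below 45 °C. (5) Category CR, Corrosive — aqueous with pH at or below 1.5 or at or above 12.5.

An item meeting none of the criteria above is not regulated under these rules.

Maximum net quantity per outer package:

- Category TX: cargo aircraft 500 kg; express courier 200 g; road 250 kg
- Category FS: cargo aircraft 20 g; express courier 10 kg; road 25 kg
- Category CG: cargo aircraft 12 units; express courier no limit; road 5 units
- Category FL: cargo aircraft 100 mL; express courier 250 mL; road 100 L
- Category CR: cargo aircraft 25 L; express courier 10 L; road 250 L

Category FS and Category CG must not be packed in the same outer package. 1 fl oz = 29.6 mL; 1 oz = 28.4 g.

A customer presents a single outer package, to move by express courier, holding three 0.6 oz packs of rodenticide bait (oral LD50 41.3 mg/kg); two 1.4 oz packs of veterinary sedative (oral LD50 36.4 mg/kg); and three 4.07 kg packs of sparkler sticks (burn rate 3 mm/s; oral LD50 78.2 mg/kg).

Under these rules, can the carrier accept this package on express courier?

No

Oral LD50 41.3 mg/kg meets the Category TX criterion (Toxic), so the rodenticide bait is Category TX.
Veterinary sedative: oral LD50 36.4 mg/kg < 50 mg/kg → Category TX (Toxic).
Sparkler sticks: burn rate 3 mm/s > 1.8 mm/s → Category FS (Flammable Solid).
Total Category TX: (three 0.6 oz packs = 51.12 g) + (two 1.4 oz packs = 79.52 g) = 130.64 g.
130.64 g is within the express courier limit of 200 g for Category TX.
Category FS quantity: three 4.07 kg packs = 12.21 kg.
That exceeds the Category FS express courier limit of 10 kg.
The segregation rule (Category FS with Category CG) does not apply to Category TX with Category FS.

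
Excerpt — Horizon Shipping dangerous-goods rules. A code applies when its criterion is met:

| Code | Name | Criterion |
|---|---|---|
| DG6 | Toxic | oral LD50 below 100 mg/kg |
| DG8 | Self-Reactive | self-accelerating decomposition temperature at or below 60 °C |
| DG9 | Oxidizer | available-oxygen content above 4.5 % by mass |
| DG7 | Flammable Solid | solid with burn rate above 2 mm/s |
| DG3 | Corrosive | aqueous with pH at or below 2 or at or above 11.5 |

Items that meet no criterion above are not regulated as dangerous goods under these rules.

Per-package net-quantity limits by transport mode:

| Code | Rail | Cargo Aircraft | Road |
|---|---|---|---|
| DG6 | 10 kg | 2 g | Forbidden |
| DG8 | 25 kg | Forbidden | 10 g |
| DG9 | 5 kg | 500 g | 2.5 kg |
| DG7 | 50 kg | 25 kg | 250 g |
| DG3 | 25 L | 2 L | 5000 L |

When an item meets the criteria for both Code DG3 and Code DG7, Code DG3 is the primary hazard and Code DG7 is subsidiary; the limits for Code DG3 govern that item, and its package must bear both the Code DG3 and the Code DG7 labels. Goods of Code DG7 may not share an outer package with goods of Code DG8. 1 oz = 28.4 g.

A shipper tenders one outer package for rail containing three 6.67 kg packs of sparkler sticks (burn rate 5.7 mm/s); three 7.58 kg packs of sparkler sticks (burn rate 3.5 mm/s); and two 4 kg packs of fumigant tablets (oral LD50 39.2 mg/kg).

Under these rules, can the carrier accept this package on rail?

Burn rate 5.7 mm/s meets the Code DG7 criterion (Flammable Solid), so the sparkler sticks are Code DG7.
Burn rate 3.5 mm/s meets the Code DG7 criterion (Flammable Solid), so the sparkler sticks are Code DG7.
Oral LD50 39.2 mg/kg meets the Code DG6 criterion (Toxic), so the fumigant tablets are Code DG6.
Code DG7 net quantity: (three 6.67 kg packs = 20.01 kg) + (three 7.58 kg packs = 22.74 kg) = 42.75 kg.
42.75 kg is within the rail limit of 50 kg for Code DG7.
Code DG6 quantity: two 4 kg packs = 8 kg.
That is within the Code DG6 rail limit of 10 kg.
The segregation rule (Code DG7 with Code DG8) does not apply to Code DG7 with Code DG6.
Every hazard code is within its rail limit and no segregation rule is violated.

Yes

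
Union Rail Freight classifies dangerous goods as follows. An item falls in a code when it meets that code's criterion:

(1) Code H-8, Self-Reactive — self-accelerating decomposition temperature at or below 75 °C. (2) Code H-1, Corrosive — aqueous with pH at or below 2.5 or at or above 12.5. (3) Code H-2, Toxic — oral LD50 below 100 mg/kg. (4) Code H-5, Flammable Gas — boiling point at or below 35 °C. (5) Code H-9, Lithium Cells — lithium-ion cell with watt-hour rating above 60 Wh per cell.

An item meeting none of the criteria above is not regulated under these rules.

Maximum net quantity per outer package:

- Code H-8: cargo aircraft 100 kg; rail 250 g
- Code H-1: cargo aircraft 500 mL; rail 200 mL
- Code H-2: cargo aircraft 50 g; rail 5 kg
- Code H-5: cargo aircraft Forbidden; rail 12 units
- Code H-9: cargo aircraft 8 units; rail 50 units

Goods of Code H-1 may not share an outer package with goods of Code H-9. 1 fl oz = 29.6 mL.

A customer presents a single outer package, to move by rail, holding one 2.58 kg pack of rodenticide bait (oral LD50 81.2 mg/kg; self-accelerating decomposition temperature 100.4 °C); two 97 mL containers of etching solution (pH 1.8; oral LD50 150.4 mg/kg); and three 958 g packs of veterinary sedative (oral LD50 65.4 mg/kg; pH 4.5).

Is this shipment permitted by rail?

Oral LD50 81.2 mg/kg meets the Code H-2 criterion (Toxic), so the rodenticide bait is Code H-2.
pH 1.8 meets the Code H-1 criterion (Corrosive), so the etching solution is Code H-1.
Oral LD50 65.4 mg/kg meets the Code H-2 criterion (Toxic), so the veterinary sedative is Code H-2.
Code H-2 net quantity: 2.58 kg + (three 958 g packs = 2.874 kg) = 5.454 kg.
5.454 kg > 5 kg (rail limit, Code H-2) — over the limit.
Code H-1 quantity: two 97 mL containers = 194 mL.
194 mL ≤ 200 mL (rail limit, Code H-1) — within limit.
The segregation rule (Code H-1 with Code H-9) does not apply to Code H-2 with Code H-1.

No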